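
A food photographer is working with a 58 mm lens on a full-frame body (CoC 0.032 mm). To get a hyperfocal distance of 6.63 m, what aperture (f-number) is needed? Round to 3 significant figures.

f/16

Rearrange H = f²/(N·c) + f for N: N = f² / ((H − f)·c).
N = 58² / ((6630 − 58) × 0.032) = 3364 / 210.3 ≈ 16.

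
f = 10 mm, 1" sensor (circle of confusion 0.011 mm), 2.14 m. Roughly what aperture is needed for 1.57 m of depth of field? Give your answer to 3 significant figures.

Write h = H − f = f²/(N·c). The thin-lens limits are Dn = s·h/(h + (s−f)) and Df = s·h/(h − (s−f)), so DoF = Df − Dn = 2·s·(s−f)·h / (h² − (s−f)²).
That is a quadratic in h: DoF·h² − 2·s·(s−f)·h − DoF·(s−f)² = 0 ⇒ h = (s−f)·(s + √(s² + DoF²)) / DoF = 2130 × (2140 + √(2140² + 1570²)) / 1570 = 2130 × (2140 + 2654.15) / 1570 ≈ 6504.2 mm.
Then N = f²/(c·h) = 10² / (0.011 × 6504.2) = 100 / 71.546 ≈ 1.40.

f/1.40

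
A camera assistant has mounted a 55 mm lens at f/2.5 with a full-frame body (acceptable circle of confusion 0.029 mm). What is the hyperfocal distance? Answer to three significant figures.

Hyperfocal distance H = f²/(N·c) + f = 55²/(2.5 × 0.029) + 55 = 3025/0.0725 + 55 ≈ 41779.1 mm ≈ 41.8 m.

41.8 m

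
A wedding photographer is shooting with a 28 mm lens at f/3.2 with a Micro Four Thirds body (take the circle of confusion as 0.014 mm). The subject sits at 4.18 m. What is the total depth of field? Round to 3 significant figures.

2.10 m

Hyperfocal distance H = f²/(N·c) + f = 28²/(3.2 × 0.014) + 28 = 784/0.0448 + 28 ≈ 17528.0 mm ≈ 17.53 m.
Near limit Dn = s·(H − f)/(H + s − 2f) = 4180 × (17528.0 − 28) / (17528.0 + 4180 − 2 × 28) = 4180 × 17500.0 / 21652.0 ≈ 3378.4 mm.
Far limit Df = s·(H − f)/(H − s) = 4180 × (17528.0 − 28) / (17528.0 − 4180) = 4180 × 17500.0 / 13348.0 ≈ 5480.2 mm.
Depth of field = Df − Dn = 5480.2 − 3378.4 ≈ 2101.8 mm ≈ 2.10 m.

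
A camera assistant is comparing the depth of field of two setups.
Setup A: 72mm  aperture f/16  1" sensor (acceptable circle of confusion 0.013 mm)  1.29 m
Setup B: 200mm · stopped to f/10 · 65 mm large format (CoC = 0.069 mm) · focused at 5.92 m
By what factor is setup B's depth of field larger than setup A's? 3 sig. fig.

9.33

Setup A: H = 72²/(16×0.013) + 72 ≈ 24995.1 mm; DoF = Df − Dn = 1356.28 − 1229.89 ≈ 126.39 mm.
Setup B: H = 200²/(10×0.069) + 200 ≈ 58171.0 mm; DoF = Df − Dn = 6568.1 − 5388.3 ≈ 1179.8 mm.
Ratio = 1179.8 / 126.39 ≈ 9.33.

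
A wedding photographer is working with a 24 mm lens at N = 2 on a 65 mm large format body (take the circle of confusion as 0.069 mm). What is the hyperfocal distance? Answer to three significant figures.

Hyperfocal distance H = f²/(N·c) + f = 24²/(2 × 0.069) + 24 = 576/0.138 + 24 ≈ 4197.9 mm ≈ 4.20 m.

4.20 m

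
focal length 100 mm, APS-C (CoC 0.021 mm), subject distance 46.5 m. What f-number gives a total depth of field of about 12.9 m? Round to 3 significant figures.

f/1.40

Write h = H − f = f²/(N·c). The thin-lens limits are Dn = s·h/(h + (s−f)) and Df = s·h/(h − (s−f)), so DoF = Df − Dn = 2·s·(s−f)·h / (h² − (s−f)²).
That is a quadratic in h: DoF·h² − 2·s·(s−f)·h − DoF·(s−f)² = 0 ⇒ h = (s−f)·(s + √(s² + DoF²)) / DoF = 46400 × (46500 + √(46500² + 12900²)) / 12900 = 46400 × (46500 + 48256.2) / 12900 ≈ 340828 mm.
Then N = f²/(c·h) = 100² / (0.021 × 340828) = 10000 / 7157.4 ≈ 1.40.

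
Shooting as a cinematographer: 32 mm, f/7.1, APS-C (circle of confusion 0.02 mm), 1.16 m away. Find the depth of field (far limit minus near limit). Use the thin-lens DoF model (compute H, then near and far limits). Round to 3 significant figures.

Hyperfocal distance H = f²/(N·c) + f = 32²/(7.1 × 0.02) + 32 = 1024/0.142 + 32 ≈ 7243.3 mm ≈ 7.243 m.
Near limit Dn = s·(H − f)/(H + s − 2f) = 1160 × (7243.3 − 32) / (7243.3 + 1160 − 2 × 32) = 1160 × 7211.3 / 8339.3 ≈ 1003.09 mm.
Far limit Df = s·(H − f)/(H − s) = 1160 × (7243.3 − 32) / (7243.3 − 1160) = 1160 × 7211.3 / 6083.3 ≈ 1375.09 mm.
Depth of field = Df − Dn = 1375.09 − 1003.09 ≈ 372.00 mm.

372 mm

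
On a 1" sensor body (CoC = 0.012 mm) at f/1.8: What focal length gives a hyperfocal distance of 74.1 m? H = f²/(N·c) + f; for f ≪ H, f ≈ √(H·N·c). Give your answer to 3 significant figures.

40.0 mm

From H = f²/(N·c) + f, with f ≪ H: f ≈ √(H·N·c) = √(74100 × 1.8 × 0.012) = √1600.6 ≈ 40.01 mm.
The +f correction barely moves this — solving exactly, f² + N·c·f − N·c·H = 0 ⇒ f = (−N·c + √((N·c)² + 4·N·c·H))/2 = (−0.0216 + √6402.2)/2 ≈ 39.996 mm, so f ≈ 40.0 mm.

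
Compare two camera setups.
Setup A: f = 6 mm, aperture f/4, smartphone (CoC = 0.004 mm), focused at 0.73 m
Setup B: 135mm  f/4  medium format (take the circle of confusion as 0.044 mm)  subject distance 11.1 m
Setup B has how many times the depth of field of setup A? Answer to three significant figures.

Setup A: H = 6²/(4×0.004) + 6 ≈ 2256.0 mm; DoF = Df − Dn = 1076.34 − 552.29 ≈ 524.05 mm.
Setup B: H = 135²/(4×0.044) + 135 ≈ 103686.1 mm; DoF = Df − Dn = 12414.6 − 10037.2 ≈ 2377.4 mm.
Ratio = 2377.4 / 524.05 ≈ 4.54.

4.54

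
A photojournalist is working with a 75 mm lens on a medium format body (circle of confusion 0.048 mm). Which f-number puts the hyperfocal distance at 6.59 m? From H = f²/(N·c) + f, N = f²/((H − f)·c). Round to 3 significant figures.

f/18

Rearrange H = f²/(N·c) + f for N: N = f² / ((H − f)·c).
N = 75² / ((6590 − 75) × 0.048) = 5625 / 312.7 ≈ 18.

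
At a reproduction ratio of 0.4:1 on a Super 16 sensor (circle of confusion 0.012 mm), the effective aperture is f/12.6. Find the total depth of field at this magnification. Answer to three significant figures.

1.89 mm

At magnification m, DoF ≈ 2·N_eff·c/m² = 2 × 12.6 × 0.012 / 0.4² = 0.3024 / 0.16 ≈ 1.89 mm.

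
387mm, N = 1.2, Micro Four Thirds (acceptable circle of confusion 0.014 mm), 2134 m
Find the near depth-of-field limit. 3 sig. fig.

Hyperfocal distance H = f²/(N·c) + f = 387²/(1.2 × 0.014) + 387 = 149769/0.0168 + 387 ≈ 8915208.4 mm ≈ 8915 m.
Near limit Dn = s·(H − f)/(H + s − 2f) = 2134000 × (8915208.4 − 387) / (8915208.4 + 2134000 − 2 × 387) = 2134000 × 8914821.4 / 11048434.4 ≈ 1721894 mm ≈ 1720 m.

1720 m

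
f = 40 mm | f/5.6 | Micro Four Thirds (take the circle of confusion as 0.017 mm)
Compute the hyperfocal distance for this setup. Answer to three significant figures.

16.8 m

Hyperfocal distance H = f²/(N·c) + f = 40²/(5.6 × 0.017) + 40 = 1600/0.0952 + 40 ≈ 16846.7 mm ≈ 16.8 m.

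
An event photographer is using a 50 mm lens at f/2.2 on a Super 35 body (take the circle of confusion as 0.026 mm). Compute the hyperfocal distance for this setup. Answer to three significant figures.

Hyperfocal distance H = f²/(N·c) + f = 50²/(2.2 × 0.026) + 50 = 2500/0.0572 + 50 ≈ 43756.3 mm ≈ 43.8 m.

43.8 m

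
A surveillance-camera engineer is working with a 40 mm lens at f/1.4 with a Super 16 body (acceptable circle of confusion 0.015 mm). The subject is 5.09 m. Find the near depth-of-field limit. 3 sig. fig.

4.77 m

Hyperfocal distance H = f²/(N·c) + f = 40²/(1.4 × 0.015) + 40 = 1600/0.021 + 40 ≈ 76230.5 mm ≈ 76.23 m.
Near limit Dn = s·(H − f)/(H + s − 2f) = 5090 × (76230.5 − 40) / (76230.5 + 5090 − 2 × 40) = 5090 × 76190.5 / 81240.5 ≈ 4773.6 mm ≈ 4.77 m.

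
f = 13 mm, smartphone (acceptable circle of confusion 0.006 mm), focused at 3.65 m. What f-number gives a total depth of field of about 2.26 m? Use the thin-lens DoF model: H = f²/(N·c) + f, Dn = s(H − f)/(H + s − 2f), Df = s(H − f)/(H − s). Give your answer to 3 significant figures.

Write h = H − f = f²/(N·c). The thin-lens limits are Dn = s·h/(h + (s−f)) and Df = s·h/(h − (s−f)), so DoF = Df − Dn = 2·s·(s−f)·h / (h² − (s−f)²).
That is a quadratic in h: DoF·h² − 2·s·(s−f)·h − DoF·(s−f)² = 0 ⇒ h = (s−f)·(s + √(s² + DoF²)) / DoF = 3637 × (3650 + √(3650² + 2260²)) / 2260 = 3637 × (3650 + 4293.03) / 2260 ≈ 12783 mm.
Then N = f²/(c·h) = 13² / (0.006 × 12783) = 169 / 76.696 ≈ 2.20.

f/2.20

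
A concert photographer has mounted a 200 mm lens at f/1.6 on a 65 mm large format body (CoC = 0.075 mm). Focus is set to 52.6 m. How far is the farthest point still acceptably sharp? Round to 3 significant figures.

Hyperfocal distance H = f²/(N·c) + f = 200²/(1.6 × 0.075) + 200 = 40000/0.12 + 200 ≈ 333533.3 mm ≈ 333.5 m.
Far limit Df = s·(H − f)/(H − s) = 52600 × (333533.3 − 200) / (333533.3 − 52600) = 52600 × 333333.3 / 280933.3 ≈ 62411 mm ≈ 62.4 m.

62.4 m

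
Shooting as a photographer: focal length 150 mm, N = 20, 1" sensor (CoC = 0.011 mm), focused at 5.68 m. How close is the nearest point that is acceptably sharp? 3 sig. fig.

5.39 m

Hyperfocal distance H = f²/(N·c) + f = 150²/(20 × 0.011) + 150 = 22500/0.22 + 150 ≈ 102422.7 mm ≈ 102.4 m.
Near limit Dn = s·(H − f)/(H + s − 2f) = 5680 × (102422.7 − 150) / (102422.7 + 5680 − 2 × 150) = 5680 × 102272.7 / 107802.7 ≈ 5388.6 mm ≈ 5.39 m.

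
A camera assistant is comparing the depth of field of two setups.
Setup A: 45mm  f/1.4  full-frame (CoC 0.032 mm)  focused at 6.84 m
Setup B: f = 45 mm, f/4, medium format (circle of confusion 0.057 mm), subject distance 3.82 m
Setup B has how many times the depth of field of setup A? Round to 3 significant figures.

Setup A: H = 45²/(1.4×0.032) + 45 ≈ 45245.9 mm; DoF = Df − Dn = 8050.2 − 5946.1 ≈ 2104.1 mm.
Setup B: H = 45²/(4×0.057) + 45 ≈ 8926.6 mm; DoF = Df − Dn = 6643.9 − 2680.6 ≈ 3963.3 mm.
Ratio = 3963.3 / 2104.1 ≈ 1.88.

1.88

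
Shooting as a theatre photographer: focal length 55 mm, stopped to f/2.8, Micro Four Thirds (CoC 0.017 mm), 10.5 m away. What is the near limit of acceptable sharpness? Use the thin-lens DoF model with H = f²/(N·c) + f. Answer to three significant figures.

Hyperfocal distance H = f²/(N·c) + f = 55²/(2.8 × 0.017) + 55 = 3025/0.0476 + 55 ≈ 63605.4 mm ≈ 63.61 m.
Near limit Dn = s·(H − f)/(H + s − 2f) = 10500 × (63605.4 − 55) / (63605.4 + 10500 − 2 × 55) = 10500 × 63550.4 / 73995.4 ≈ 9017.8 mm ≈ 9.02 m.

9.02 m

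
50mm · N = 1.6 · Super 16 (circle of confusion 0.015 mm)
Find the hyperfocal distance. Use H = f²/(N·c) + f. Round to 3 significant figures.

104 m

Hyperfocal distance H = f²/(N·c) + f = 50²/(1.6 × 0.015) + 50 = 2500/0.024 + 50 ≈ 104216.7 mm ≈ 104 m.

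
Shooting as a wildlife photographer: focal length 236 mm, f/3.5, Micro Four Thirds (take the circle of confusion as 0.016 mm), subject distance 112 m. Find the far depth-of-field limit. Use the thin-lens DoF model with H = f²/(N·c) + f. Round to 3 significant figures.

Hyperfocal distance H = f²/(N·c) + f = 236²/(3.5 × 0.016) + 236 = 55696/0.056 + 236 ≈ 994807.4 mm ≈ 994.8 m.
Far limit Df = s·(H − f)/(H − s) = 112000 × (994807.4 − 236) / (994807.4 − 112000) = 112000 × 994571.4 / 882807.4 ≈ 126179 mm ≈ 126 m.

126 m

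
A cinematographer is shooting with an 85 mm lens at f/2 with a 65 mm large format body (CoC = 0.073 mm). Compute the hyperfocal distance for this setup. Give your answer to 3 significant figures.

Hyperfocal distance H = f²/(N·c) + f = 85²/(2 × 0.073) + 85 = 7225/0.146 + 85 ≈ 49571.3 mm ≈ 49.6 m.

49.6 m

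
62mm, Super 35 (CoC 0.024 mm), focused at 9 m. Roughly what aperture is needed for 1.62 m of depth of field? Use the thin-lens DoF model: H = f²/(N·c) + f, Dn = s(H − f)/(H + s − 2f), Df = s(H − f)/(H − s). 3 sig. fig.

Write h = H − f = f²/(N·c). The thin-lens limits are Dn = s·h/(h + (s−f)) and Df = s·h/(h − (s−f)), so DoF = Df − Dn = 2·s·(s−f)·h / (h² − (s−f)²).
That is a quadratic in h: DoF·h² − 2·s·(s−f)·h − DoF·(s−f)² = 0 ⇒ h = (s−f)·(s + √(s² + DoF²)) / DoF = 8938 × (9000 + √(9000² + 1620²)) / 1620 = 8938 × (9000 + 9144.64) / 1620 ≈ 100109 mm.
Then N = f²/(c·h) = 62² / (0.024 × 100109) = 3844 / 2402.6 ≈ 1.60.

f/1.60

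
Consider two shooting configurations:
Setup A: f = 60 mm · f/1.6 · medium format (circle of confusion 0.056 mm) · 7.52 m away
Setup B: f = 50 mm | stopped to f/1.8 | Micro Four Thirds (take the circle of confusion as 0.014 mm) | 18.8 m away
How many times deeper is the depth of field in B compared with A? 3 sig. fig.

Setup A: H = 60²/(1.6×0.056) + 60 ≈ 40238.6 mm; DoF = Df − Dn = 9234.6 − 6342.4 ≈ 2892.2 mm.
Setup B: H = 50²/(1.8×0.014) + 50 ≈ 99256.3 mm; DoF = Df − Dn = 23181.3 − 15811.6 ≈ 7369.7 mm.
Ratio = 7369.7 / 2892.2 ≈ 2.55.

2.55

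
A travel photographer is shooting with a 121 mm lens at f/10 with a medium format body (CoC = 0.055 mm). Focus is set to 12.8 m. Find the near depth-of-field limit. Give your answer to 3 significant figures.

8.67 m

Hyperfocal distance H = f²/(N·c) + f = 121²/(10 × 0.055) + 121 = 14641/0.55 + 121 ≈ 26741.0 mm ≈ 26.74 m.
Near limit Dn = s·(H − f)/(H + s − 2f) = 12800 × (26741.0 − 121) / (26741.0 + 12800 − 2 × 121) = 12800 × 26620.0 / 39299.0 ≈ 8670.3 mm ≈ 8.67 m.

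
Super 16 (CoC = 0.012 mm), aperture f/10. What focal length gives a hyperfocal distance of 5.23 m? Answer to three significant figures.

25.0 mm

From H = f²/(N·c) + f, with f ≪ H: f ≈ √(H·N·c) = √(5230 × 10 × 0.012) = √627.60 ≈ 25.05 mm.
Exact: f² + N·c·f − N·c·H = 0 ⇒ f = (−N·c + √((N·c)² + 4·N·c·H))/2 = (−0.12 + √2510.4)/2 ≈ 24.992 mm ≈ 25.0 mm.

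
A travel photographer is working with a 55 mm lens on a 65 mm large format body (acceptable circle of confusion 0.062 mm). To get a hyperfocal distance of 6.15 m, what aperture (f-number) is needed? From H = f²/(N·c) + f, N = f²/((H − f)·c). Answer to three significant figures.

Rearrange H = f²/(N·c) + f for N: N = f² / ((H − f)·c).
N = 55² / ((6150 − 55) × 0.062) = 3025 / 377.9 ≈ 8.

f/8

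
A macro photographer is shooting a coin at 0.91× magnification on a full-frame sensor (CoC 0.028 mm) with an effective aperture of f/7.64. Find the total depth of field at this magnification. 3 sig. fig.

At magnification m, DoF ≈ 2·N_eff·c/m² = 2 × 7.64 × 0.028 / 0.91² = 0.4278 / 0.8281 ≈ 0.517 mm.

0.517 mm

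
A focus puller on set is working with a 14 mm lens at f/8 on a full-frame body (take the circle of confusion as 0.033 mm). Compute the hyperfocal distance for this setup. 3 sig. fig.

Hyperfocal distance H = f²/(N·c) + f = 14²/(8 × 0.033) + 14 = 196/0.264 + 14 ≈ 756.4 mm ≈ 0.756 m.

0.756 m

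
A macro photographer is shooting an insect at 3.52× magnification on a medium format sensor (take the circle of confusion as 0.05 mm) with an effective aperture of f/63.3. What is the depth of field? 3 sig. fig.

0.511 mm

At magnification m, DoF ≈ 2·N_eff·c/m² = 2 × 63.3 × 0.05 / 3.52² = 6.33 / 12.39 ≈ 0.511 mm.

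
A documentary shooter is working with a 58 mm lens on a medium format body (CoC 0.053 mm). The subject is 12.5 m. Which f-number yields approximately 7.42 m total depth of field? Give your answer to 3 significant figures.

Write h = H − f = f²/(N·c). The thin-lens limits are Dn = s·h/(h + (s−f)) and Df = s·h/(h − (s−f)), so DoF = Df − Dn = 2·s·(s−f)·h / (h² − (s−f)²).
That is a quadratic in h: DoF·h² − 2·s·(s−f)·h − DoF·(s−f)² = 0 ⇒ h = (s−f)·(s + √(s² + DoF²)) / DoF = 12442 × (12500 + √(12500² + 7420²)) / 7420 = 12442 × (12500 + 14536.4) / 7420 ≈ 45335 mm.
Then N = f²/(c·h) = 58² / (0.053 × 45335) = 3364 / 2402.8 ≈ 1.40.

f/1.40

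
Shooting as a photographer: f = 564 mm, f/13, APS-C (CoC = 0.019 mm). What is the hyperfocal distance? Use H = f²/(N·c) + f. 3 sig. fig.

1290 m

Hyperfocal distance H = f²/(N·c) + f = 564²/(13 × 0.019) + 564 = 318096/0.247 + 564 ≈ 1288402.1 mm ≈ 1290 m.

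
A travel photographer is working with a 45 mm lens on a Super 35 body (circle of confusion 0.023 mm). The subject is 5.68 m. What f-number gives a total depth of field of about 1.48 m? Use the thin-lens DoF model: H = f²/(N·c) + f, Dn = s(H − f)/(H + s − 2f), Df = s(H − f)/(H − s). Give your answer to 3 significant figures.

f/2.00

Write h = H − f = f²/(N·c). The thin-lens limits are Dn = s·h/(h + (s−f)) and Df = s·h/(h − (s−f)), so DoF = Df − Dn = 2·s·(s−f)·h / (h² − (s−f)²).
That is a quadratic in h: DoF·h² − 2·s·(s−f)·h − DoF·(s−f)² = 0 ⇒ h = (s−f)·(s + √(s² + DoF²)) / DoF = 5635 × (5680 + √(5680² + 1480²)) / 1480 = 5635 × (5680 + 5869.65) / 1480 ≈ 43975 mm.
Then N = f²/(c·h) = 45² / (0.023 × 43975) = 2025 / 1011.4 ≈ 2.00.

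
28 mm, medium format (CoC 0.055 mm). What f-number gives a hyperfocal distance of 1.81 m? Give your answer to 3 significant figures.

Rearrange H = f²/(N·c) + f for N: N = f² / ((H − f)·c).
N = 28² / ((1810 − 28) × 0.055) = 784 / 98.01 ≈ 8.

f/8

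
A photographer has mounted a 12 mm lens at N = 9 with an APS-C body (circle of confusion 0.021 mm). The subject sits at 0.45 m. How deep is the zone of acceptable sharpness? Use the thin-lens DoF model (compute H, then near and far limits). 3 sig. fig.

Hyperfocal distance H = f²/(N·c) + f = 12²/(9 × 0.021) + 12 = 144/0.189 + 12 ≈ 773.9 mm ≈ 0.774 m.
Near limit Dn = s·(H − f)/(H + s − 2f) = 450 × (773.9 − 12) / (773.9 + 450 − 2 × 12) = 450 × 761.9 / 1199.9 ≈ 285.74 mm.
Far limit Df = s·(H − f)/(H − s) = 450 × (773.9 − 12) / (773.9 − 450) = 450 × 761.9 / 323.9 ≈ 1058.51 mm.
Depth of field = Df − Dn = 1058.51 − 285.74 ≈ 772.77 mm ≈ 0.773 m.

0.773 m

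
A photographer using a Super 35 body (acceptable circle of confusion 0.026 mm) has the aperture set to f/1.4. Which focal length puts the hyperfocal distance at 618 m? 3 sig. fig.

From H = f²/(N·c) + f, with f ≪ H: f ≈ √(H·N·c) = √(618000 × 1.4 × 0.026) = √22495 ≈ 150.0 mm.
The +f correction barely moves this — solving exactly, f² + N·c·f − N·c·H = 0 ⇒ f = (−N·c + √((N·c)² + 4·N·c·H))/2 = (−0.0364 + √89981)/2 ≈ 149.97 mm, so f ≈ 150 mm.

150 mm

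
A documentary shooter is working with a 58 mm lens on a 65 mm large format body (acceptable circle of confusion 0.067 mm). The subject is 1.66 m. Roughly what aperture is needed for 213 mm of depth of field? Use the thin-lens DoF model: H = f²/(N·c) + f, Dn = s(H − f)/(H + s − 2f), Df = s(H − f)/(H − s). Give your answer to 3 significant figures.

f/2.00

Write h = H − f = f²/(N·c). The thin-lens limits are Dn = s·h/(h + (s−f)) and Df = s·h/(h − (s−f)), so DoF = Df − Dn = 2·s·(s−f)·h / (h² − (s−f)²).
That is a quadratic in h: DoF·h² − 2·s·(s−f)·h − DoF·(s−f)² = 0 ⇒ h = (s−f)·(s + √(s² + DoF²)) / DoF = 1602 × (1660 + √(1660² + 213²)) / 213 = 1602 × (1660 + 1673.61) / 213 ≈ 25073 mm.
Then N = f²/(c·h) = 58² / (0.067 × 25073) = 3364 / 1679.9 ≈ 2.00.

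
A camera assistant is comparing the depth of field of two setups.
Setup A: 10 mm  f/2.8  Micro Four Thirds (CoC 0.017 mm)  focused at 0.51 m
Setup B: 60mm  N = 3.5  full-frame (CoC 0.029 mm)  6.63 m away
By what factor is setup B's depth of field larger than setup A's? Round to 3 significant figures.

Setup A: H = 10²/(2.8×0.017) + 10 ≈ 2110.8 mm; DoF = Df − Dn = 669.29 − 411.95 ≈ 257.34 mm.
Setup B: H = 60²/(3.5×0.029) + 60 ≈ 35528.0 mm; DoF = Df − Dn = 8137.3 − 5593.8 ≈ 2543.5 mm.
Ratio = 2543.5 / 257.34 ≈ 9.88.

9.88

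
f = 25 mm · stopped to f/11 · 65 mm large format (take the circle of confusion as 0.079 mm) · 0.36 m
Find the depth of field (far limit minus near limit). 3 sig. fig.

428 mm

Hyperfocal distance H = f²/(N·c) + f = 25²/(11 × 0.079) + 25 = 625/0.869 + 25 ≈ 744.2 mm ≈ 0.744 m.
Near limit Dn = s·(H − f)/(H + s − 2f) = 360 × (744.2 − 25) / (744.2 + 360 − 2 × 25) = 360 × 719.2 / 1054.2 ≈ 245.60 mm.
Far limit Df = s·(H − f)/(H − s) = 360 × (744.2 − 25) / (744.2 − 360) = 360 × 719.2 / 384.2 ≈ 673.88 mm.
Depth of field = Df − Dn = 673.88 − 245.60 ≈ 428.28 mm.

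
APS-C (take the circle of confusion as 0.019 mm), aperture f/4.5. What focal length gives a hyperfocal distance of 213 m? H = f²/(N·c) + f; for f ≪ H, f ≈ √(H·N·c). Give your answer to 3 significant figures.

From H = f²/(N·c) + f, with f ≪ H: f ≈ √(H·N·c) = √(213000 × 4.5 × 0.019) = √18212 ≈ 134.9 mm.
The +f correction barely moves this — solving exactly, f² + N·c·f − N·c·H = 0 ⇒ f = (−N·c + √((N·c)² + 4·N·c·H))/2 = (−0.0855 + √72846)/2 ≈ 134.91 mm, so f ≈ 135 mm.

135 mm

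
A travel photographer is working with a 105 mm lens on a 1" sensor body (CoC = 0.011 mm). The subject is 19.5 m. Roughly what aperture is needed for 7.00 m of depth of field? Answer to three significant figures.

Write h = H − f = f²/(N·c). The thin-lens limits are Dn = s·h/(h + (s−f)) and Df = s·h/(h − (s−f)), so DoF = Df − Dn = 2·s·(s−f)·h / (h² − (s−f)²).
That is a quadratic in h: DoF·h² − 2·s·(s−f)·h − DoF·(s−f)² = 0 ⇒ h = (s−f)·(s + √(s² + DoF²)) / DoF = 19395 × (19500 + √(19500² + 7000²)) / 7000 = 19395 × (19500 + 20718.3) / 7000 ≈ 111434 mm.
Then N = f²/(c·h) = 105² / (0.011 × 111434) = 11025 / 1225.8 ≈ 8.99.

f/8.99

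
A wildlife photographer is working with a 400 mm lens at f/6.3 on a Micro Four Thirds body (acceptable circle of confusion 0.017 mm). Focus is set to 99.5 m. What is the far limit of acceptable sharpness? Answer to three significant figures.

107 m

Hyperfocal distance H = f²/(N·c) + f = 400²/(6.3 × 0.017) + 400 = 160000/0.1071 + 400 ≈ 1494330.9 mm ≈ 1494 m.
Far limit Df = s·(H − f)/(H − s) = 99500 × (1494330.9 − 400) / (1494330.9 − 99500) = 99500 × 1493930.9 / 1394830.9 ≈ 106569 mm ≈ 107 m.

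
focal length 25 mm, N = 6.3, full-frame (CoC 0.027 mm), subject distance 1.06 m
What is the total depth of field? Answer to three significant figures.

0.649 m

Hyperfocal distance H = f²/(N·c) + f = 25²/(6.3 × 0.027) + 25 = 625/0.1701 + 25 ≈ 3699.3 mm ≈ 3.699 m.
Near limit Dn = s·(H − f)/(H + s − 2f) = 1060 × (3699.3 − 25) / (3699.3 + 1060 − 2 × 25) = 1060 × 3674.3 / 4709.3 ≈ 827.04 mm.
Far limit Df = s·(H − f)/(H − s) = 1060 × (3699.3 − 25) / (3699.3 − 1060) = 1060 × 3674.3 / 2639.3 ≈ 1475.68 mm.
Depth of field = Df − Dn = 1475.68 − 827.04 ≈ 648.64 mm ≈ 0.649 m.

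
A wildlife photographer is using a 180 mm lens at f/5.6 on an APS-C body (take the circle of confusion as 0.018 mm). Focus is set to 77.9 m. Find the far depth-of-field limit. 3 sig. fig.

103 m

Hyperfocal distance H = f²/(N·c) + f = 180²/(5.6 × 0.018) + 180 = 32400/0.1008 + 180 ≈ 321608.6 mm ≈ 321.6 m.
Far limit Df = s·(H − f)/(H − s) = 77900 × (321608.6 − 180) / (321608.6 − 77900) = 77900 × 321428.6 / 243708.6 ≈ 102743 mm ≈ 103 m.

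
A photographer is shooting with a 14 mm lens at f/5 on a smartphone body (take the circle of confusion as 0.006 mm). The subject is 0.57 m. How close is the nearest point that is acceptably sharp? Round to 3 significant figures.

Hyperfocal distance H = f²/(N·c) + f = 14²/(5 × 0.006) + 14 = 196/0.03 + 14 ≈ 6547.3 mm ≈ 6.547 m.
Near limit Dn = s·(H − f)/(H + s − 2f) = 570 × (6547.3 − 14) / (6547.3 + 570 − 2 × 14) = 570 × 6533.3 / 7089.3 ≈ 525.30 mm ≈ 0.525 m.

0.525 m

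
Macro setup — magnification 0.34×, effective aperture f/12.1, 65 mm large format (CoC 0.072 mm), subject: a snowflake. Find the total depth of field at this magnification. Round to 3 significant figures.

15.1 mm

At magnification m, DoF ≈ 2·N_eff·c/m² = 2 × 12.1 × 0.072 / 0.34² = 1.742 / 0.1156 ≈ 15.1 mm.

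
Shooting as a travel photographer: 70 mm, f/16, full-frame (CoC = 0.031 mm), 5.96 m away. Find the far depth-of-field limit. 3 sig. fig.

Hyperfocal distance H = f²/(N·c) + f = 70²/(16 × 0.031) + 70 = 4900/0.496 + 70 ≈ 9949.0 mm ≈ 9.949 m.
Far limit Df = s·(H − f)/(H − s) = 5960 × (9949.0 − 70) / (9949.0 − 5960) = 5960 × 9879.0 / 3989.0 ≈ 14760 mm ≈ 14.8 m.

14.8 m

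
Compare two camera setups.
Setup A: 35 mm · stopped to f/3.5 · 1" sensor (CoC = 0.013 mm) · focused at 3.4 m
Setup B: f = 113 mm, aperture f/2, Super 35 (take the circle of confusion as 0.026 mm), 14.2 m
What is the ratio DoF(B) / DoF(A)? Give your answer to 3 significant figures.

Setup A: H = 35²/(3.5×0.013) + 35 ≈ 26958.1 mm; DoF = Df − Dn = 3885.65 − 3022.26 ≈ 863.39 mm.
Setup B: H = 113²/(2×0.026) + 113 ≈ 245670.7 mm; DoF = Df − Dn = 15064.2 − 13429.6 ≈ 1634.6 mm.
Ratio = 1634.6 / 863.39 ≈ 1.89.

1.89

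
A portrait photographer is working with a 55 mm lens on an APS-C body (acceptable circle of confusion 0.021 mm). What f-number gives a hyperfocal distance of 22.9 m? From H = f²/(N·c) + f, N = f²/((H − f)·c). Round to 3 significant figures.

f/6.31

Rearrange H = f²/(N·c) + f for N: N = f² / ((H − f)·c).
N = 55² / ((22900 − 55) × 0.021) = 3025 / 479.7 ≈ 6.31.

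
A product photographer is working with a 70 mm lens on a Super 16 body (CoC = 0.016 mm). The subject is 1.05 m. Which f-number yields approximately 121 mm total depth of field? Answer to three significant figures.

Write h = H − f = f²/(N·c). The thin-lens limits are Dn = s·h/(h + (s−f)) and Df = s·h/(h − (s−f)), so DoF = Df − Dn = 2·s·(s−f)·h / (h² − (s−f)²).
That is a quadratic in h: DoF·h² − 2·s·(s−f)·h − DoF·(s−f)² = 0 ⇒ h = (s−f)·(s + √(s² + DoF²)) / DoF = 980 × (1050 + √(1050² + 121²)) / 121 = 980 × (1050 + 1056.95) / 121 ≈ 17065 mm.
Then N = f²/(c·h) = 70² / (0.016 × 17065) = 4900 / 273.03 ≈ 17.9.

f/17.9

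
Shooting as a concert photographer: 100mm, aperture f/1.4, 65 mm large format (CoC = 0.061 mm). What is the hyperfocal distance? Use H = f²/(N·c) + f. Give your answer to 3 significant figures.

117 m

Hyperfocal distance H = f²/(N·c) + f = 100²/(1.4 × 0.061) + 100 = 10000/0.0854 + 100 ≈ 117196.0 mm ≈ 117 m.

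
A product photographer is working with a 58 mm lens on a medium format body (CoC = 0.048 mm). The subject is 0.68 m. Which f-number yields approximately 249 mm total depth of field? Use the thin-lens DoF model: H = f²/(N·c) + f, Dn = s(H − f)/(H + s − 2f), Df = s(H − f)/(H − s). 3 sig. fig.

f/20

Write h = H − f = f²/(N·c). The thin-lens limits are Dn = s·h/(h + (s−f)) and Df = s·h/(h − (s−f)), so DoF = Df − Dn = 2·s·(s−f)·h / (h² − (s−f)²).
That is a quadratic in h: DoF·h² − 2·s·(s−f)·h − DoF·(s−f)² = 0 ⇒ h = (s−f)·(s + √(s² + DoF²)) / DoF = 622 × (680 + √(680² + 249²)) / 249 = 622 × (680 + 724.155) / 249 ≈ 3507.6 mm.
Then N = f²/(c·h) = 58² / (0.048 × 3507.6) = 3364 / 168.36 ≈ 20.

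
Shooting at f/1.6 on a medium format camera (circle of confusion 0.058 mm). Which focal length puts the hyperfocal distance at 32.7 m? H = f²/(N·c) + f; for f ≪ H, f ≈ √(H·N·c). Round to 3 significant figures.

55.0 mm

From H = f²/(N·c) + f, with f ≪ H: f ≈ √(H·N·c) = √(32700 × 1.6 × 0.058) = √3034.6 ≈ 55.09 mm.
Exact: f² + N·c·f − N·c·H = 0 ⇒ f = (−N·c + √((N·c)² + 4·N·c·H))/2 = (−0.0928 + √12138)/2 ≈ 55.040 mm ≈ 55.0 mm.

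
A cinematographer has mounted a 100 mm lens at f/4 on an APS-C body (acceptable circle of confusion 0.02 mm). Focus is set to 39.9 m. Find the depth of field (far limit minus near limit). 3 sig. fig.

28.3 m

Hyperfocal distance H = f²/(N·c) + f = 100²/(4 × 0.02) + 100 = 10000/0.08 + 100 ≈ 125100.0 mm ≈ 125.1 m.
Near limit Dn = s·(H − f)/(H + s − 2f) = 39900 × (125100.0 − 100) / (125100.0 + 39900 − 2 × 100) = 39900 × 125000.0 / 164800.0 ≈ 30264 mm.
Far limit Df = s·(H − f)/(H − s) = 39900 × (125100.0 − 100) / (125100.0 − 39900) = 39900 × 125000.0 / 85200.0 ≈ 58539 mm.
Depth of field = Df − Dn = 58539 − 30264 ≈ 28275 mm ≈ 28.3 m.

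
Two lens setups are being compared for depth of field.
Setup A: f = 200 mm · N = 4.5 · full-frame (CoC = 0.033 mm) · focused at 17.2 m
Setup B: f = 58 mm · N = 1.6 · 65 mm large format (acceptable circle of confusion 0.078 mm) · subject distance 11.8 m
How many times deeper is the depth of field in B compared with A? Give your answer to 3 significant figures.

5.82

Setup A: H = 200²/(4.5×0.033) + 200 ≈ 269560.3 mm; DoF = Df − Dn = 18358.7 − 16178.9 ≈ 2179.8 mm.
Setup B: H = 58²/(1.6×0.078) + 58 ≈ 27013.1 mm; DoF = Df − Dn = 20908 − 8219 ≈ 12689 mm.
Ratio = 12689 / 2179.8 ≈ 5.82.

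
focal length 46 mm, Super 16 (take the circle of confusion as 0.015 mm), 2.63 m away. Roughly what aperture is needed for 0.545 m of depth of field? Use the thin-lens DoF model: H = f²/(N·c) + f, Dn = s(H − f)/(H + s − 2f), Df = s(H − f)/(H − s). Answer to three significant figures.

f/5.60

Write h = H − f = f²/(N·c). The thin-lens limits are Dn = s·h/(h + (s−f)) and Df = s·h/(h − (s−f)), so DoF = Df − Dn = 2·s·(s−f)·h / (h² − (s−f)²).
That is a quadratic in h: DoF·h² − 2·s·(s−f)·h − DoF·(s−f)² = 0 ⇒ h = (s−f)·(s + √(s² + DoF²)) / DoF = 2584 × (2630 + √(2630² + 545²)) / 545 = 2584 × (2630 + 2685.88) / 545 ≈ 25204 mm.
Then N = f²/(c·h) = 46² / (0.015 × 25204) = 2116 / 378.06 ≈ 5.60.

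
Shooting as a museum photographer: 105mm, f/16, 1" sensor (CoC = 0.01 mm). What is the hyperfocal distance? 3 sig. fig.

Hyperfocal distance H = f²/(N·c) + f = 105²/(16 × 0.01) + 105 = 11025/0.16 + 105 ≈ 69011.2 mm ≈ 69.0 m.

69.0 m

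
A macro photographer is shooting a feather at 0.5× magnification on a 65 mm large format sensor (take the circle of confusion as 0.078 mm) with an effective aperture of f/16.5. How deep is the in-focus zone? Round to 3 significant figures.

10.3 mm

At magnification m, DoF ≈ 2·N_eff·c/m² = 2 × 16.5 × 0.078 / 0.5² = 2.574 / 0.25 ≈ 10.3 mm.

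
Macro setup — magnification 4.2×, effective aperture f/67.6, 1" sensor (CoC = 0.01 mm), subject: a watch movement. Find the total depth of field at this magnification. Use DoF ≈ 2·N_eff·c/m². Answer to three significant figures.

At magnification m, DoF ≈ 2·N_eff·c/m² = 2 × 67.6 × 0.01 / 4.2² = 1.352 / 17.64 ≈ 0.0766 mm.

0.0766 mm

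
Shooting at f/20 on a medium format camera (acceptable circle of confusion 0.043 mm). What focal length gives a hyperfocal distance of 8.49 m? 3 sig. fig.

From H = f²/(N·c) + f, with f ≪ H: f ≈ √(H·N·c) = √(8490 × 20 × 0.043) = √7301.4 ≈ 85.45 mm.
Exact: f² + N·c·f − N·c·H = 0 ⇒ f = (−N·c + √((N·c)² + 4·N·c·H))/2 = (−0.86 + √29206)/2 ≈ 85.019 mm ≈ 85.0 mm.

85.0 mm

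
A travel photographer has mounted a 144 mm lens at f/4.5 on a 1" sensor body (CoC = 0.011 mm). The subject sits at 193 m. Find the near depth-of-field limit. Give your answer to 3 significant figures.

132 m

Hyperfocal distance H = f²/(N·c) + f = 144²/(4.5 × 0.011) + 144 = 20736/0.0495 + 144 ≈ 419053.1 mm ≈ 419.1 m.
Near limit Dn = s·(H − f)/(H + s − 2f) = 193000 × (419053.1 − 144) / (419053.1 + 193000 − 2 × 144) = 193000 × 418909.1 / 611765.1 ≈ 132158 mm ≈ 132 m.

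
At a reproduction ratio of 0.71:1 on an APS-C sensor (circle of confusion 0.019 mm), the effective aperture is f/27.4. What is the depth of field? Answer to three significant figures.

2.07 mm

At magnification m, DoF ≈ 2·N_eff·c/m² = 2 × 27.4 × 0.019 / 0.71² = 1.041 / 0.5041 ≈ 2.07 mm.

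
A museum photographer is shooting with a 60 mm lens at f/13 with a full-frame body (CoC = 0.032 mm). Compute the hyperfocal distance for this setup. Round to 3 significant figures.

8.71 m

Hyperfocal distance H = f²/(N·c) + f = 60²/(13 × 0.032) + 60 = 3600/0.416 + 60 ≈ 8713.8 mm ≈ 8.71 m.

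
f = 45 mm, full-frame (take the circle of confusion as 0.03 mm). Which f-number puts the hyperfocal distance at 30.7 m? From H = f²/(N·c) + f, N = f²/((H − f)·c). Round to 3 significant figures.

Rearrange H = f²/(N·c) + f for N: N = f² / ((H − f)·c).
N = 45² / ((30700 − 45) × 0.03) = 2025 / 919.6 ≈ 2.20.

f/2.20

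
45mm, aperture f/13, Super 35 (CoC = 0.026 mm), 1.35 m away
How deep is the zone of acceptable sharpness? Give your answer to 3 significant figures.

Hyperfocal distance H = f²/(N·c) + f = 45²/(13 × 0.026) + 45 = 2025/0.338 + 45 ≈ 6036.1 mm ≈ 6.036 m.
Near limit Dn = s·(H − f)/(H + s − 2f) = 1350 × (6036.1 − 45) / (6036.1 + 1350 − 2 × 45) = 1350 × 5991.1 / 7296.1 ≈ 1108.54 mm.
Far limit Df = s·(H − f)/(H − s) = 1350 × (6036.1 − 45) / (6036.1 − 1350) = 1350 × 5991.1 / 4686.1 ≈ 1725.95 mm.
Depth of field = Df − Dn = 1725.95 − 1108.54 ≈ 617.41 mm ≈ 0.617 m.

0.617 m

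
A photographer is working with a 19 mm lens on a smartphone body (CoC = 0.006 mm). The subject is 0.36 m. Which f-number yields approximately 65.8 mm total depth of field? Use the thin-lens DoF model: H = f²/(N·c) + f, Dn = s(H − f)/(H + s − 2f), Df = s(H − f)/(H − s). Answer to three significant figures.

Write h = H − f = f²/(N·c). The thin-lens limits are Dn = s·h/(h + (s−f)) and Df = s·h/(h − (s−f)), so DoF = Df − Dn = 2·s·(s−f)·h / (h² − (s−f)²).
That is a quadratic in h: DoF·h² − 2·s·(s−f)·h − DoF·(s−f)² = 0 ⇒ h = (s−f)·(s + √(s² + DoF²)) / DoF = 341 × (360 + √(360² + 65.8²)) / 65.8 = 341 × (360 + 365.964) / 65.8 ≈ 3762.2 mm.
Then N = f²/(c·h) = 19² / (0.006 × 3762.2) = 361 / 22.573 ≈ 16.

f/16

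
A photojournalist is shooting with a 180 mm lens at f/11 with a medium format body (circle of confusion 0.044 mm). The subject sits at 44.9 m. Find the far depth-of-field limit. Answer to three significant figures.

Hyperfocal distance H = f²/(N·c) + f = 180²/(11 × 0.044) + 180 = 32400/0.484 + 180 ≈ 67122.1 mm ≈ 67.12 m.
Far limit Df = s·(H − f)/(H − s) = 44900 × (67122.1 − 180) / (67122.1 − 44900) = 44900 × 66942.1 / 22222.1 ≈ 135257 mm ≈ 135 m.

135 m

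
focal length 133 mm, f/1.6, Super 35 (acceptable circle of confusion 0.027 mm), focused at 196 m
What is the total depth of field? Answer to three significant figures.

243 m

Hyperfocal distance H = f²/(N·c) + f = 133²/(1.6 × 0.027) + 133 = 17689/0.0432 + 133 ≈ 409600.6 mm ≈ 409.6 m.
Near limit Dn = s·(H − f)/(H + s − 2f) = 196000 × (409600.6 − 133) / (409600.6 + 196000 − 2 × 133) = 196000 × 409467.6 / 605334.6 ≈ 132581 mm.
Far limit Df = s·(H − f)/(H − s) = 196000 × (409600.6 − 133) / (409600.6 − 196000) = 196000 × 409467.6 / 213600.6 ≈ 375728 mm.
Depth of field = Df − Dn = 375728 − 132581 ≈ 243147 mm ≈ 243 m.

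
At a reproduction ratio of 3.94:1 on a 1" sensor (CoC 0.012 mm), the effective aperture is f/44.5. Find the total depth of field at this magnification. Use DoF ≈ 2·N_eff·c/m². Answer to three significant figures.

0.0688 mm

At magnification m, DoF ≈ 2·N_eff·c/m² = 2 × 44.5 × 0.012 / 3.94² = 1.068 / 15.52 ≈ 0.0688 mm.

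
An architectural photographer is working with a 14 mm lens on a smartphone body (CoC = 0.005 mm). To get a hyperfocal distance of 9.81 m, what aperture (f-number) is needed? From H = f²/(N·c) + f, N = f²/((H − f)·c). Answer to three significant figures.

Rearrange H = f²/(N·c) + f for N: N = f² / ((H − f)·c).
N = 14² / ((9810 − 14) × 0.005) = 196 / 48.98 ≈ 4.

f/4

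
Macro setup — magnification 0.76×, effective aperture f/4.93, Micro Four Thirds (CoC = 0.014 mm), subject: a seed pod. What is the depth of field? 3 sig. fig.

0.239 mm

At magnification m, DoF ≈ 2·N_eff·c/m² = 2 × 4.93 × 0.014 / 0.76² = 0.138 / 0.5776 ≈ 0.239 mm.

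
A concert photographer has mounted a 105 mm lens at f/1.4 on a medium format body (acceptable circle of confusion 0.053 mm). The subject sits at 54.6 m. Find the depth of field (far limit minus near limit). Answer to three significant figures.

Hyperfocal distance H = f²/(N·c) + f = 105²/(1.4 × 0.053) + 105 = 11025/0.0742 + 105 ≈ 148689.9 mm ≈ 148.7 m.
Near limit Dn = s·(H − f)/(H + s − 2f) = 54600 × (148689.9 − 105) / (148689.9 + 54600 − 2 × 105) = 54600 × 148584.9 / 203079.9 ≈ 39948 mm.
Far limit Df = s·(H − f)/(H − s) = 54600 × (148689.9 − 105) / (148689.9 − 54600) = 54600 × 148584.9 / 94089.9 ≈ 86223 mm.
Depth of field = Df − Dn = 86223 − 39948 ≈ 46275 mm ≈ 46.3 m.

46.3 m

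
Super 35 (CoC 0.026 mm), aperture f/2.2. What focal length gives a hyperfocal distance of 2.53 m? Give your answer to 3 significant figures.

12.0 mm

From H = f²/(N·c) + f, with f ≪ H: f ≈ √(H·N·c) = √(2530 × 2.2 × 0.026) = √144.72 ≈ 12.03 mm.
The +f correction barely moves this — solving exactly, f² + N·c·f − N·c·H = 0 ⇒ f = (−N·c + √((N·c)² + 4·N·c·H))/2 = (−0.0572 + √578.87)/2 ≈ 12.001 mm, so f ≈ 12.0 mm.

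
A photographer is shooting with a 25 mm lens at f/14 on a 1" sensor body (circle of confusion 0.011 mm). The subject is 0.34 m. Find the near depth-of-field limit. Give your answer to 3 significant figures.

Hyperfocal distance H = f²/(N·c) + f = 25²/(14 × 0.011) + 25 = 625/0.154 + 25 ≈ 4083.4 mm ≈ 4.083 m.
Near limit Dn = s·(H − f)/(H + s − 2f) = 340 × (4083.4 − 25) / (4083.4 + 340 − 2 × 25) = 340 × 4058.4 / 4373.4 ≈ 315.51 mm.

316 mm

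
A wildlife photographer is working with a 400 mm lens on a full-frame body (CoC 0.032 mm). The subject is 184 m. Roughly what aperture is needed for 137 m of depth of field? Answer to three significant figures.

Write h = H − f = f²/(N·c). The thin-lens limits are Dn = s·h/(h + (s−f)) and Df = s·h/(h − (s−f)), so DoF = Df − Dn = 2·s·(s−f)·h / (h² − (s−f)²).
That is a quadratic in h: DoF·h² − 2·s·(s−f)·h − DoF·(s−f)² = 0 ⇒ h = (s−f)·(s + √(s² + DoF²)) / DoF = 183600 × (184000 + √(184000² + 137000²)) / 137000 = 183600 × (184000 + 229401) / 137000 ≈ 554018 mm.
Then N = f²/(c·h) = 400² / (0.032 × 554018) = 160000 / 17729 ≈ 9.02.

f/9.02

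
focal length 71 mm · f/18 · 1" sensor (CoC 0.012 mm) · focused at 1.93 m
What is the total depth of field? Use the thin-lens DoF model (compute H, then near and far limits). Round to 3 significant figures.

Hyperfocal distance H = f²/(N·c) + f = 71²/(18 × 0.012) + 71 = 5041/0.216 + 71 ≈ 23409.0 mm ≈ 23.41 m.
Near limit Dn = s·(H − f)/(H + s − 2f) = 1930 × (23409.0 − 71) / (23409.0 + 1930 − 2 × 71) = 1930 × 23338.0 / 25197.0 ≈ 1787.61 mm.
Far limit Df = s·(H − f)/(H − s) = 1930 × (23409.0 − 71) / (23409.0 − 1930) = 1930 × 23338.0 / 21479.0 ≈ 2097.04 mm.
Depth of field = Df − Dn = 2097.04 − 1787.61 ≈ 309.43 mm.

309 mm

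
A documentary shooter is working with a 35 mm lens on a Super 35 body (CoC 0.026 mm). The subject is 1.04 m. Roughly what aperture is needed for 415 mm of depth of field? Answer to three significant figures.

Write h = H − f = f²/(N·c). The thin-lens limits are Dn = s·h/(h + (s−f)) and Df = s·h/(h − (s−f)), so DoF = Df − Dn = 2·s·(s−f)·h / (h² − (s−f)²).
That is a quadratic in h: DoF·h² − 2·s·(s−f)·h − DoF·(s−f)² = 0 ⇒ h = (s−f)·(s + √(s² + DoF²)) / DoF = 1005 × (1040 + √(1040² + 415²)) / 415 = 1005 × (1040 + 1119.74) / 415 ≈ 5230.2 mm.
Then N = f²/(c·h) = 35² / (0.026 × 5230.2) = 1225 / 135.99 ≈ 9.01.

f/9.01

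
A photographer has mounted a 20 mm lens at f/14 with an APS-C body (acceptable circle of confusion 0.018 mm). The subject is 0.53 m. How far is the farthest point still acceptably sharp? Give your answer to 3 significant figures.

0.781 m

Hyperfocal distance H = f²/(N·c) + f = 20²/(14 × 0.018) + 20 = 400/0.252 + 20 ≈ 1607.3 mm ≈ 1.607 m.
Far limit Df = s·(H − f)/(H − s) = 530 × (1607.3 − 20) / (1607.3 − 530) = 530 × 1587.3 / 1077.3 ≈ 780.90 mm ≈ 0.781 m.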